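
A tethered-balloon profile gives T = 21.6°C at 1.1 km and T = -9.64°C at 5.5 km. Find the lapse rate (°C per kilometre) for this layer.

7.1°C/km

Γ = −ΔT/Δz = (21.6 − (-9.64)) / (5500 − 1100) m
  = 31.24°C / 4.4 km = 7.1°C/km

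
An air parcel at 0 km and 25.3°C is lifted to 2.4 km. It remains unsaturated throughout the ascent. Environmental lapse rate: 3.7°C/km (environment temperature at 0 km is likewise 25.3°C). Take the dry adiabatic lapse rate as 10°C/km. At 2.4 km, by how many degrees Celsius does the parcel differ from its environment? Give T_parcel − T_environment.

Parcel:
  Dry to 2400 m: -10 × 2.4 km = -24°C, so T = 1.3°C.
Environment:
  Environment to 2400 m: -3.7 × 2.4 km = -8.88°C, so T = 16.42°C.
T_parcel − T_env = 1.3 − 16.42 = -15.12°C

-15.12°C (parcel cooler than environment)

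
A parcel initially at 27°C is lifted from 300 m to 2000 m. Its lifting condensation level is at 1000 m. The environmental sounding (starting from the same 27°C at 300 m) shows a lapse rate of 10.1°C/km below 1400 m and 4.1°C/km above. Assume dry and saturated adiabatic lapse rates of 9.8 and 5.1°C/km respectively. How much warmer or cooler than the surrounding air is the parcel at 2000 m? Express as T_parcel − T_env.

Parcel:
  Dry to 1000 m: -9.8 × 0.7 km = -6.86°C, so T = 20.14°C.
  Saturated to 2000 m: -5.1 × 1 km = -5.1°C, so T = 15.04°C.
Environment:
  Environment, lower layer to 1400 m: -10.1 × 1.1 km = -11.11°C, so T = 15.89°C.
  Environment, upper layer to 2000 m: -4.1 × 0.6 km = -2.46°C, so T = 13.43°C.
T_parcel − T_env = 15.04 − 13.43 = +1.61°C

+1.61°C (parcel warmer than environment)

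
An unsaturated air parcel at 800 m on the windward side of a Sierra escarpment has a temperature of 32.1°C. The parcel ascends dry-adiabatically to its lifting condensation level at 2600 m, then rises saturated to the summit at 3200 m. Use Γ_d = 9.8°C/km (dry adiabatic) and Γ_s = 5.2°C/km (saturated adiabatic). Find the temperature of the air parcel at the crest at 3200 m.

11.34°C

800–2600 m, dry: Δz = 1.8 km ⇒ ΔT = -17.64°C; T = 14.46°C
2600–3200 m, saturated: Δz = 0.6 km ⇒ ΔT = -3.12°C; T = 11.34°C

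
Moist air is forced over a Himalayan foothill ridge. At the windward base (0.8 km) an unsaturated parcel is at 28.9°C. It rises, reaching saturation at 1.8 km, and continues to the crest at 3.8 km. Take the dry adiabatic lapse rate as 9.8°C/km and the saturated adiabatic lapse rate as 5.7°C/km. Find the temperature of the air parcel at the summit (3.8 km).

7.7°C

From 800 m to 1800 m (dry): cools by 9.8 × 1 = 9.8°C, giving 19.1°C.
From 1800 m to 3800 m (saturated): cools by 5.7 × 2 = 11.4°C, giving 7.7°C.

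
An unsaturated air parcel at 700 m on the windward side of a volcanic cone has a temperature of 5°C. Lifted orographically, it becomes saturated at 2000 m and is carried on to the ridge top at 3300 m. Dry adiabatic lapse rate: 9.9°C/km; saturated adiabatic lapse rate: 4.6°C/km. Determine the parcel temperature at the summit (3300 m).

Dry to 2000 m: -9.9 × 1.3 km = -12.87°C, so T = -7.87°C.
Saturated to 3300 m: -4.6 × 1.3 km = -5.98°C, so T = -13.85°C.

-13.85°C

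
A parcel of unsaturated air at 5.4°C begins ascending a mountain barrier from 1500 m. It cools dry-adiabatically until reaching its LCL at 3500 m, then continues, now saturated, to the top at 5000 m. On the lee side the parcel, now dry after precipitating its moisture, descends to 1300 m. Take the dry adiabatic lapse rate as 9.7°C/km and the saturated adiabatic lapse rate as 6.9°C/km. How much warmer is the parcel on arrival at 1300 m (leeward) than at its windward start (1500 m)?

1500–3500 m, dry: Δz = 2 km ⇒ ΔT = -19.4°C; T = -14°C
3500–5000 m, saturated: Δz = 1.5 km ⇒ ΔT = -10.35°C; T = -24.35°C
5000–1300 m, dry descent: Δz = 3.7 km ⇒ ΔT = +35.89°C; T = 11.54°C
Net change vs windward start: 11.54 − 5.4 = +6.14°C

+6.14°C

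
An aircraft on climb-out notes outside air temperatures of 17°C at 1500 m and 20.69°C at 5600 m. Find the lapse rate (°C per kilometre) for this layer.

Γ = −ΔT/Δz = (17 − 20.69) / (5600 − 1500) m
  = -3.69°C / 4.1 km = -0.9°C/km

-0.9°C/km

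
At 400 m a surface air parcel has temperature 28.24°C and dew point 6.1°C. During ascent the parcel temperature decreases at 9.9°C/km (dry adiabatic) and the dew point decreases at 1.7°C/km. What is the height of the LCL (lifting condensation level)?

3100 m

T and T_d converge at 9.9 − 1.7 = 8.2°C per km
Height above start = (28.24 − 6.1) / 8.2 = 2.7 km
LCL altitude = 400 m + 2700 m = 3100 m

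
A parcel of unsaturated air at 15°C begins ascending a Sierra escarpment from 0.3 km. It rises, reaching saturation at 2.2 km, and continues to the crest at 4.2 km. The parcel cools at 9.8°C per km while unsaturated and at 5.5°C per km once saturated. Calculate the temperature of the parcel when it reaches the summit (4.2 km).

Dry to 2200 m: -9.8 × 1.9 km = -18.62°C, so T = -3.62°C.
Saturated to 4200 m: -5.5 × 2 km = -11°C, so T = -14.62°C.

-14.62°C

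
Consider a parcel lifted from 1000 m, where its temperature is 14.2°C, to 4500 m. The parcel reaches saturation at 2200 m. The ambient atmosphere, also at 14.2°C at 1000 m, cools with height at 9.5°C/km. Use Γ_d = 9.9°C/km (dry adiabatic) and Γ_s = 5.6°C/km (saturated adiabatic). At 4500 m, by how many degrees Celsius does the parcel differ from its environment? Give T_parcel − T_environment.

Parcel:
  1000 → 2200 m (dry, 9.9°C/km): ΔT = -9.9 × 1.2 = -11.88°C → T = 2.32°C
  2200 → 4500 m (saturated, 5.6°C/km): ΔT = -5.6 × 2.3 = -12.88°C → T = -10.56°C
Environment:
  1000 → 4500 m (environment, 9.5°C/km): ΔT = -9.5 × 3.5 = -33.25°C → T = -19.05°C
T_parcel − T_env = -10.56 − (-19.05) = +8.49°C

+8.49°C (parcel warmer than environment)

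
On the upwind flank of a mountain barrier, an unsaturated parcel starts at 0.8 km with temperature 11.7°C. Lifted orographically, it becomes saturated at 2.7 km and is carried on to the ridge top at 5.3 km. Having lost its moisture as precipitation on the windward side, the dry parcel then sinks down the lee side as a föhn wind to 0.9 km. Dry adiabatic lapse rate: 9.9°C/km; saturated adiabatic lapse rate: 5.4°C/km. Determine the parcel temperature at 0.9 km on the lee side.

22.41°C

From 800 m to 2700 m (dry): cools by 9.9 × 1.9 = 18.81°C, giving -7.11°C.
From 2700 m to 5300 m (saturated): cools by 5.4 × 2.6 = 14.04°C, giving -21.15°C.
From 5300 m to 900 m (dry descent): warms by 9.9 × 4.4 = 43.56°C, giving 22.41°C.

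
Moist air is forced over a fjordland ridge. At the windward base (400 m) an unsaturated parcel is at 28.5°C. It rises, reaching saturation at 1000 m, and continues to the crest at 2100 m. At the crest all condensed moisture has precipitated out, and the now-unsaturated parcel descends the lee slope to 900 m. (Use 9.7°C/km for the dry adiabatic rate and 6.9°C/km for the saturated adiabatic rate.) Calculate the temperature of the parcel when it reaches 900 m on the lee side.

26.73°C

400 → 1000 m (dry, 9.7°C/km): ΔT = -9.7 × 0.6 = -5.82°C → T = 22.68°C
1000 → 2100 m (saturated, 6.9°C/km): ΔT = -6.9 × 1.1 = -7.59°C → T = 15.09°C
2100 → 900 m (dry descent, 9.7°C/km): ΔT = +9.7 × 1.2 = +11.64°C → T = 26.73°C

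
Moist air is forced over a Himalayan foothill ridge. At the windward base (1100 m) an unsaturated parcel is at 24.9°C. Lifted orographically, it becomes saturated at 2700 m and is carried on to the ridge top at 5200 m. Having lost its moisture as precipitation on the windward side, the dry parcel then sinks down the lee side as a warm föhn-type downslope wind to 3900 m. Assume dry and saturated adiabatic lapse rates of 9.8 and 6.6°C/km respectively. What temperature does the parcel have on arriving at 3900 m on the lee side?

Dry to 2700 m: -9.8 × 1.6 km = -15.68°C, so T = 9.22°C.
Saturated to 5200 m: -6.6 × 2.5 km = -16.5°C, so T = -7.28°C.
Dry descent to 3900 m: +9.8 × 1.3 km = +12.74°C, so T = 5.46°C.

5.46°C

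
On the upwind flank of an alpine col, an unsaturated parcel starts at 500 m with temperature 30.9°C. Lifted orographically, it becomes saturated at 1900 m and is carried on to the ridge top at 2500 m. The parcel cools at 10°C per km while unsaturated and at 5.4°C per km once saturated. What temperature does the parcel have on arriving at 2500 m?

500 → 1900 m (dry, 10°C/km): ΔT = -10 × 1.4 = -14°C → T = 16.9°C
1900 → 2500 m (saturated, 5.4°C/km): ΔT = -5.4 × 0.6 = -3.24°C → T = 13.66°C

13.66°C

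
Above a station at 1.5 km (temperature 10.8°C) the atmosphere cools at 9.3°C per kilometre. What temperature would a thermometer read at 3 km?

From 1500 m to 3000 m (environmental): cools by 9.3 × 1.5 = 13.95°C, giving -3.15°C.

-3.15°C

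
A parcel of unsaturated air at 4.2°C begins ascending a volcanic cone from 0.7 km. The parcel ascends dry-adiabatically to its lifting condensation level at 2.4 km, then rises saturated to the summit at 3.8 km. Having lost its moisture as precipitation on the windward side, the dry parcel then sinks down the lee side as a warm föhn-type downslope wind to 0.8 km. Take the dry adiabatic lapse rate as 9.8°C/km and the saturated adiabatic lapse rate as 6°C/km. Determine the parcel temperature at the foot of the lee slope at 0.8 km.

8.54°C

700–2400 m, dry: Δz = 1.7 km ⇒ ΔT = -16.66°C; T = -12.46°C
2400–3800 m, saturated: Δz = 1.4 km ⇒ ΔT = -8.4°C; T = -20.86°C
3800–800 m, dry descent: Δz = 3 km ⇒ ΔT = +29.4°C; T = 8.54°C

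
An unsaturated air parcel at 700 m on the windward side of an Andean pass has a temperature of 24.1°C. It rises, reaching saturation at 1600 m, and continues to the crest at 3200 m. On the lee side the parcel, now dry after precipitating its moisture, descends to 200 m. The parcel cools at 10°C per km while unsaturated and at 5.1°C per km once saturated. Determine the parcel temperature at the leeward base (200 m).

From 700 m to 1600 m (dry): cools by 10 × 0.9 = 9°C, giving 15.1°C.
From 1600 m to 3200 m (saturated): cools by 5.1 × 1.6 = 8.16°C, giving 6.94°C.
From 3200 m to 200 m (dry descent): warms by 10 × 3 = 30°C, giving 36.94°C.

36.94°C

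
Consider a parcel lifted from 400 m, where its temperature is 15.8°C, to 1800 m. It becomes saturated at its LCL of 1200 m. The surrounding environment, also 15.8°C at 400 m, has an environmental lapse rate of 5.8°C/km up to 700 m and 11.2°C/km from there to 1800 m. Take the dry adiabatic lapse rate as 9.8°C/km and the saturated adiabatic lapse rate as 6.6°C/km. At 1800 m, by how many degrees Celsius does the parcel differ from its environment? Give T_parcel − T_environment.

+2.26°C (parcel warmer than environment)

Parcel:
  Dry to 1200 m: -9.8 × 0.8 km = -7.84°C, so T = 7.96°C.
  Saturated to 1800 m: -6.6 × 0.6 km = -3.96°C, so T = 4°C.
Environment:
  Environment, lower layer to 700 m: -5.8 × 0.3 km = -1.74°C, so T = 14.06°C.
  Environment, upper layer to 1800 m: -11.2 × 1.1 km = -12.32°C, so T = 1.74°C.
T_parcel − T_env = 4 − 1.74 = +2.26°C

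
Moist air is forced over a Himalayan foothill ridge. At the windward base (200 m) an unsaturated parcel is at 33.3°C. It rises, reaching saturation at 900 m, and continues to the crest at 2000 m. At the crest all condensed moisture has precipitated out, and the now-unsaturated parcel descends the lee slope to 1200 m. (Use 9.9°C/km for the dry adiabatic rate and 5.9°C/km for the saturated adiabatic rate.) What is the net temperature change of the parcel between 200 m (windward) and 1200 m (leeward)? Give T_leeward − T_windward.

From 200 m to 900 m (dry): cools by 9.9 × 0.7 = 6.93°C, giving 26.37°C.
From 900 m to 2000 m (saturated): cools by 5.9 × 1.1 = 6.49°C, giving 19.88°C.
From 2000 m to 1200 m (dry descent): warms by 9.9 × 0.8 = 7.92°C, giving 27.8°C.
Net change vs windward start: 27.8 − 33.3 = -5.5°C

-5.5°C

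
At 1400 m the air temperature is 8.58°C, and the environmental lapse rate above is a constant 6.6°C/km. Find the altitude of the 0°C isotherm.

2700 m

Height above start = (8.58 − 0) / 6.6 = 1.3 km
Altitude = 1400 m + 1300 m = 2700 m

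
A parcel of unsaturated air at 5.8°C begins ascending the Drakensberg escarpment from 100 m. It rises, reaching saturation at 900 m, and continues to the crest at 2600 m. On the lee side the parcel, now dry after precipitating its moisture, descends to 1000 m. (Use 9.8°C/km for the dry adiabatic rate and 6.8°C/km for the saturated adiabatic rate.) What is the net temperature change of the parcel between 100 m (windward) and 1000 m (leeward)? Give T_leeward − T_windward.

100 → 900 m (dry, 9.8°C/km): ΔT = -9.8 × 0.8 = -7.84°C → T = -2.04°C
900 → 2600 m (saturated, 6.8°C/km): ΔT = -6.8 × 1.7 = -11.56°C → T = -13.6°C
2600 → 1000 m (dry descent, 9.8°C/km): ΔT = +9.8 × 1.6 = +15.68°C → T = 2.08°C
Net change vs windward start: 2.08 − 5.8 = -3.72°C

-3.72°C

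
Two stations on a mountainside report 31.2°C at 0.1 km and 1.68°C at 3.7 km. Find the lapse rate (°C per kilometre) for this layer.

8.2°C/km

Γ = −ΔT/Δz = (31.2 − 1.68) / (3700 − 100) m
  = 29.52°C / 3.6 km = 8.2°C/km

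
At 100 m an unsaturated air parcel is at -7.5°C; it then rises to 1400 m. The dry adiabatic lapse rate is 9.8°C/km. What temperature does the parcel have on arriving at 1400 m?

100–1400 m, dry adiabatic: Δz = 1.3 km ⇒ ΔT = -12.74°C; T = -20.24°C

-20.24°C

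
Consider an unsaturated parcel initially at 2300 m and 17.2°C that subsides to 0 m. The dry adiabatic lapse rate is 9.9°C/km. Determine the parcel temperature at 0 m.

39.97°C

2300–0 m, dry adiabatic: Δz = 2.3 km ⇒ ΔT = +22.77°C; T = 39.97°C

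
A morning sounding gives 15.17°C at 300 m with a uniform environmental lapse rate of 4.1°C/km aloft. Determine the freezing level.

Height above start = (15.17 − 0) / 4.1 = 3.7 km
Altitude = 300 m + 3700 m = 4000 m

4000 m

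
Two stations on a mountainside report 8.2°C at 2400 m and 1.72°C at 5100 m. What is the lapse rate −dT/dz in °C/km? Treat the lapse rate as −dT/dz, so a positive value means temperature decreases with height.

Γ = −ΔT/Δz = (8.2 − 1.72) / (5100 − 2400) m
  = 6.48°C / 2.7 km = 2.4°C/km

2.4°C/km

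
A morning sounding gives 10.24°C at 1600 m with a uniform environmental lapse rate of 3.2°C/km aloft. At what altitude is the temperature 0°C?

Height above start = (10.24 − 0) / 3.2 = 3.2 km
Altitude = 1600 m + 3200 m = 4800 m

4800 m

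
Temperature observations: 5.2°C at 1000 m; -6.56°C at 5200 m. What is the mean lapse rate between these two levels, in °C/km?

2.8°C/km

Γ = −ΔT/Δz = (5.2 − (-6.56)) / (5200 − 1000) m
  = 11.76°C / 4.2 km = 2.8°C/km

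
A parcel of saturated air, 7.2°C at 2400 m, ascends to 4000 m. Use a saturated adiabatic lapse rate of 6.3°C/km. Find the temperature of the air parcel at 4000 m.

2400 → 4000 m (saturated adiabatic, 6.3°C/km): ΔT = -6.3 × 1.6 = -10.08°C → T = -2.88°C

-2.88°C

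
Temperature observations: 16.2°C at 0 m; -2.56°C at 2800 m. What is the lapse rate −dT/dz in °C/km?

Γ = −ΔT/Δz = (16.2 − (-2.56)) / (2800 − 0) m
  = 18.76°C / 2.8 km = 6.7°C/km

6.7°C/km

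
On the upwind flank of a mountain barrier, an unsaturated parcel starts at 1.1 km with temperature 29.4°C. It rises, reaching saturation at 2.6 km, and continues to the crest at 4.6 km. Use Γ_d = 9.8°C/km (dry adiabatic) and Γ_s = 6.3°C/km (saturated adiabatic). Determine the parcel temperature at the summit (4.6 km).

Dry to 2600 m: -9.8 × 1.5 km = -14.7°C, so T = 14.7°C.
Saturated to 4600 m: -6.3 × 2 km = -12.6°C, so T = 2.1°C.

2.1°C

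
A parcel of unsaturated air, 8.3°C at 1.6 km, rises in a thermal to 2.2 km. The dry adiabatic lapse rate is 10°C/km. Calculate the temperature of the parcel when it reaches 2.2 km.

From 1600 m to 2200 m (dry adiabatic): cools by 10 × 0.6 = 6°C, giving 2.3°C.

2.3°C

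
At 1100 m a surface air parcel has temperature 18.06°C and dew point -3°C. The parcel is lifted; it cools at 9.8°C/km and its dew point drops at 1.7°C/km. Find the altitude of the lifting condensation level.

3700 m

T and T_d converge at 9.8 − 1.7 = 8.1°C per km
Height above start = (18.06 − (-3)) / 8.1 = 2.6 km
LCL altitude = 1100 m + 2600 m = 3700 m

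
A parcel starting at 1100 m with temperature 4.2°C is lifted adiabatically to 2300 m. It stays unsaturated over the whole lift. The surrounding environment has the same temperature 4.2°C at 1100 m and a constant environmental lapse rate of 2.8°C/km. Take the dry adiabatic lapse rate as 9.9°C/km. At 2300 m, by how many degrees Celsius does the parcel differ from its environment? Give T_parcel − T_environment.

Parcel:
  1100–2300 m, dry: Δz = 1.2 km ⇒ ΔT = -11.88°C; T = -7.68°C
Environment:
  1100–2300 m, environment: Δz = 1.2 km ⇒ ΔT = -3.36°C; T = 0.84°C
T_parcel − T_env = -7.68 − 0.84 = -8.52°C

-8.52°C (parcel cooler than environment)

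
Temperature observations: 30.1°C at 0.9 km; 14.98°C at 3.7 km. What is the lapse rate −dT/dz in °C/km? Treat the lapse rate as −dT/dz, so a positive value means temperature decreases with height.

5.4°C/km

Γ = −ΔT/Δz = (30.1 − 14.98) / (3700 − 900) m
  = 15.12°C / 2.8 km = 5.4°C/km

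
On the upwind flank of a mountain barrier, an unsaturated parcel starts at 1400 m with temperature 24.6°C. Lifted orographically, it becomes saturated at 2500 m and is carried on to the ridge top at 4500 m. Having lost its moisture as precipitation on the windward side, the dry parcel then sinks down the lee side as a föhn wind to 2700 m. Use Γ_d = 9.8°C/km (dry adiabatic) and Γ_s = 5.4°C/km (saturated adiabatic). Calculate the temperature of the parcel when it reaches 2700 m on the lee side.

20.66°C

From 1400 m to 2500 m (dry): cools by 9.8 × 1.1 = 10.78°C, giving 13.82°C.
From 2500 m to 4500 m (saturated): cools by 5.4 × 2 = 10.8°C, giving 3.02°C.
From 4500 m to 2700 m (dry descent): warms by 9.8 × 1.8 = 17.64°C, giving 20.66°C.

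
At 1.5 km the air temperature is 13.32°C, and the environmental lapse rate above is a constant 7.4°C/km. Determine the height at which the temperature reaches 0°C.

3.3 km

Height above start = (13.32 − 0) / 7.4 = 1.8 km
Altitude = 1500 m + 1800 m = 3300 m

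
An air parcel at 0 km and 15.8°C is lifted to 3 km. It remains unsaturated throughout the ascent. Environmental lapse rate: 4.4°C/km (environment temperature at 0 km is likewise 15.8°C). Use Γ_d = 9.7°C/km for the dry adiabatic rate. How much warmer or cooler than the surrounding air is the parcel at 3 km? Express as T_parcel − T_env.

Parcel:
  0–3000 m, dry: Δz = 3 km ⇒ ΔT = -29.1°C; T = -13.3°C
Environment:
  0–3000 m, environment: Δz = 3 km ⇒ ΔT = -13.2°C; T = 2.6°C
T_parcel − T_env = -13.3 − 2.6 = -15.9°C

-15.9°C (parcel cooler than environment)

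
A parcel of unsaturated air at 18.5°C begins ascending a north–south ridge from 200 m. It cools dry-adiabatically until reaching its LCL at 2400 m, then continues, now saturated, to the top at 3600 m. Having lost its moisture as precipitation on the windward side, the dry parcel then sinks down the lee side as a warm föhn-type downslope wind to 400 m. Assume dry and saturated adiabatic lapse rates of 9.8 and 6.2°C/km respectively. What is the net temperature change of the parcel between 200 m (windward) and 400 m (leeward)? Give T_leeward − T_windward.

+2.36°C

Dry to 2400 m: -9.8 × 2.2 km = -21.56°C, so T = -3.06°C.
Saturated to 3600 m: -6.2 × 1.2 km = -7.44°C, so T = -10.5°C.
Dry descent to 400 m: +9.8 × 3.2 km = +31.36°C, so T = 20.86°C.
Net change vs windward start: 20.86 − 18.5 = +2.36°C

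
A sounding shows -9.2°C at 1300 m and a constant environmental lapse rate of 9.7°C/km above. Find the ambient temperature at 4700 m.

1300 → 4700 m (environmental, 9.7°C/km): ΔT = -9.7 × 3.4 = -32.98°C → T = -42.18°C

-42.18°C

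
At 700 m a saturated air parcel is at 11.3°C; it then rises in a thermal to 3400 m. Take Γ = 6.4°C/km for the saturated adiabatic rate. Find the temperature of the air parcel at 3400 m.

-5.98°C

Saturated adiabatic to 3400 m: -6.4 × 2.7 km = -17.28°C, so T = -5.98°C.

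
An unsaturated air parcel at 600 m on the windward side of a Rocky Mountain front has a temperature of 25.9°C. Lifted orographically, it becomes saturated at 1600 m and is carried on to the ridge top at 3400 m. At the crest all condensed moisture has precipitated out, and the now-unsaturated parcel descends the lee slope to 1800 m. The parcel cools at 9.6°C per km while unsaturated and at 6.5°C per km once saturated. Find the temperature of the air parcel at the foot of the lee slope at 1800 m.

600–1600 m, dry: Δz = 1 km ⇒ ΔT = -9.6°C; T = 16.3°C
1600–3400 m, saturated: Δz = 1.8 km ⇒ ΔT = -11.7°C; T = 4.6°C
3400–1800 m, dry descent: Δz = 1.6 km ⇒ ΔT = +15.36°C; T = 19.96°C

19.96°C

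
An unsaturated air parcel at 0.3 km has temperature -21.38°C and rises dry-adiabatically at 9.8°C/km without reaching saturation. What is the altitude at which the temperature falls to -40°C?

Height above start = (-21.38 − (-40)) / 9.8 = 1.9 km
Altitude = 300 m + 1900 m = 2200 m

2.2 km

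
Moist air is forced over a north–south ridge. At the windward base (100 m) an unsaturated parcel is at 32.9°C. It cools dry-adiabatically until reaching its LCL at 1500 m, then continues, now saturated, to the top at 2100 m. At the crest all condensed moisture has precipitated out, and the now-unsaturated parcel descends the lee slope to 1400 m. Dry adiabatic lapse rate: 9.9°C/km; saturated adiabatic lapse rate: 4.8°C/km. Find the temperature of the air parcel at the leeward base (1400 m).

100–1500 m, dry: Δz = 1.4 km ⇒ ΔT = -13.86°C; T = 19.04°C
1500–2100 m, saturated: Δz = 0.6 km ⇒ ΔT = -2.88°C; T = 16.16°C
2100–1400 m, dry descent: Δz = 0.7 km ⇒ ΔT = +6.93°C; T = 23.09°C

23.09°C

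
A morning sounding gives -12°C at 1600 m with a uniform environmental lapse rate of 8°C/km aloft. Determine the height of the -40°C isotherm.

Height above start = (-12 − (-40)) / 8 = 3.5 km
Altitude = 1600 m + 3500 m = 5100 m

5100 m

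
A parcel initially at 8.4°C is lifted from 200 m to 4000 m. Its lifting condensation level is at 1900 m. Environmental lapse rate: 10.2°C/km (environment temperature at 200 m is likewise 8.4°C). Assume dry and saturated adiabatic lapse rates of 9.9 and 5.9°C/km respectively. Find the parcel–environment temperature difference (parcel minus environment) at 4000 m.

Parcel:
  Dry to 1900 m: -9.9 × 1.7 km = -16.83°C, so T = -8.43°C.
  Saturated to 4000 m: -5.9 × 2.1 km = -12.39°C, so T = -20.82°C.
Environment:
  Environment to 4000 m: -10.2 × 3.8 km = -38.76°C, so T = -30.36°C.
T_parcel − T_env = -20.82 − (-30.36) = +9.54°C

+9.54°C (parcel warmer than environment)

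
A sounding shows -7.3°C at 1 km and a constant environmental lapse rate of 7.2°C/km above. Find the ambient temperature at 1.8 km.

-13.06°C

1000 → 1800 m (environmental, 7.2°C/km): ΔT = -7.2 × 0.8 = -5.76°C → T = -13.06°C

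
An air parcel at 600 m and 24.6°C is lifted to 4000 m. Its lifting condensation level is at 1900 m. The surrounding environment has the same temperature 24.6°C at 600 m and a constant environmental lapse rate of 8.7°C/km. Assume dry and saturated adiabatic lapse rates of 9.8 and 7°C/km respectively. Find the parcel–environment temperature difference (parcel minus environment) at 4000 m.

Parcel:
  600 → 1900 m (dry, 9.8°C/km): ΔT = -9.8 × 1.3 = -12.74°C → T = 11.86°C
  1900 → 4000 m (saturated, 7°C/km): ΔT = -7 × 2.1 = -14.7°C → T = -2.84°C
Environment:
  600 → 4000 m (environment, 8.7°C/km): ΔT = -8.7 × 3.4 = -29.58°C → T = -4.98°C
T_parcel − T_env = -2.84 − (-4.98) = +2.14°C

+2.14°C (parcel warmer than environment)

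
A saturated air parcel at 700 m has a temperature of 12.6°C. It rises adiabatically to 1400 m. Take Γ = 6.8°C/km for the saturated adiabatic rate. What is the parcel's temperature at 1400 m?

7.84°C

700 → 1400 m (saturated adiabatic, 6.8°C/km): ΔT = -6.8 × 0.7 = -4.76°C → T = 7.84°C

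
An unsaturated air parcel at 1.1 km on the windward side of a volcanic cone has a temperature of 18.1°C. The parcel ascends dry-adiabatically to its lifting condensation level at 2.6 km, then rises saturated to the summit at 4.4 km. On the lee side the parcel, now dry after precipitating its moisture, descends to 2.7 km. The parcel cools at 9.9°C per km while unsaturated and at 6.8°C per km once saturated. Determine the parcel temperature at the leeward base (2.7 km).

1100 → 2600 m (dry, 9.9°C/km): ΔT = -9.9 × 1.5 = -14.85°C → T = 3.25°C
2600 → 4400 m (saturated, 6.8°C/km): ΔT = -6.8 × 1.8 = -12.24°C → T = -8.99°C
4400 → 2700 m (dry descent, 9.9°C/km): ΔT = +9.9 × 1.7 = +16.83°C → T = 7.84°C

7.84°C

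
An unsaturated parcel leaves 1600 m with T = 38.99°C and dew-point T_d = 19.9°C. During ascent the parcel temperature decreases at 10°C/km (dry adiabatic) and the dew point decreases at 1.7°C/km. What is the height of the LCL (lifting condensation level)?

T and T_d converge at 10 − 1.7 = 8.3°C per km
Height above start = (38.99 − 19.9) / 8.3 = 2.3 km
LCL altitude = 1600 m + 2300 m = 3900 m

3900 m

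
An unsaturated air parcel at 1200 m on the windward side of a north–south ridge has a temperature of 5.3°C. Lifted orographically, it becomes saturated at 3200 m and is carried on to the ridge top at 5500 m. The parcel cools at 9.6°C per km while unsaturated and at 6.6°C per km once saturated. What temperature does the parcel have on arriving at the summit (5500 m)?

1200 → 3200 m (dry, 9.6°C/km): ΔT = -9.6 × 2 = -19.2°C → T = -13.9°C
3200 → 5500 m (saturated, 6.6°C/km): ΔT = -6.6 × 2.3 = -15.18°C → T = -29.08°C

-29.08°C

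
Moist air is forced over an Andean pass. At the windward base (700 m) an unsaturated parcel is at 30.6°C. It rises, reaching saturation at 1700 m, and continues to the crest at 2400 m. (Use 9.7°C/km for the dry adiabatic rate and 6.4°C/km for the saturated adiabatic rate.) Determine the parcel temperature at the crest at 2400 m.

From 700 m to 1700 m (dry): cools by 9.7 × 1 = 9.7°C, giving 20.9°C.
From 1700 m to 2400 m (saturated): cools by 6.4 × 0.7 = 4.48°C, giving 16.42°C.

16.42°C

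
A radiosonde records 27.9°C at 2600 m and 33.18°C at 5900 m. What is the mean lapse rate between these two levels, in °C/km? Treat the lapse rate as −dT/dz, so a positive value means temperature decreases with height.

Γ = −ΔT/Δz = (27.9 − 33.18) / (5900 − 2600) m
  = -5.28°C / 3.3 km = -1.6°C/km

-1.6°C/km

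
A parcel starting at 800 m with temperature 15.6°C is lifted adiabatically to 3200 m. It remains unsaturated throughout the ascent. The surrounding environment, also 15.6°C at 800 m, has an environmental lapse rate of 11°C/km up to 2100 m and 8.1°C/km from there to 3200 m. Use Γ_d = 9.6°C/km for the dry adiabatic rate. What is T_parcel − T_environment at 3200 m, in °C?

Parcel:
  From 800 m to 3200 m (dry): cools by 9.6 × 2.4 = 23.04°C, giving -7.44°C.
Environment:
  From 800 m to 2100 m (environment, lower layer): cools by 11 × 1.3 = 14.3°C, giving 1.3°C.
  From 2100 m to 3200 m (environment, upper layer): cools by 8.1 × 1.1 = 8.91°C, giving -7.61°C.
T_parcel − T_env = -7.44 − (-7.61) = +0.17°C

+0.17°C (parcel warmer than environment)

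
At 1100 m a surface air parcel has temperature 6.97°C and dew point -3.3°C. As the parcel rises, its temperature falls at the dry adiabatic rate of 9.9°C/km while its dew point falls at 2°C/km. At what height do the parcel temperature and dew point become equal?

T and T_d converge at 9.9 − 2 = 7.9°C per km
Height above start = (6.97 − (-3.3)) / 7.9 = 1.3 km
LCL altitude = 1100 m + 1300 m = 2400 m

2400 m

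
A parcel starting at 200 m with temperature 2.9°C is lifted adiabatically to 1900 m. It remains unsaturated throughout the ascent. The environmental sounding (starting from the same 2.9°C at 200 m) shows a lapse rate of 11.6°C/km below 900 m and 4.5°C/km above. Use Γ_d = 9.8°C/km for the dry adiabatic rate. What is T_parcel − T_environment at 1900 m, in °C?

Parcel:
  200–1900 m, dry: Δz = 1.7 km ⇒ ΔT = -16.66°C; T = -13.76°C
Environment:
  200–900 m, environment, lower layer: Δz = 0.7 km ⇒ ΔT = -8.12°C; T = -5.22°C
  900–1900 m, environment, upper layer: Δz = 1 km ⇒ ΔT = -4.5°C; T = -9.72°C
T_parcel − T_env = -13.76 − (-9.72) = -4.04°C

-4.04°C (parcel cooler than environment)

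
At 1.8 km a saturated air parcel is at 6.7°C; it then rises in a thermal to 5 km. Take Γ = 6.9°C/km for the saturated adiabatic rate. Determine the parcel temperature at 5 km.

1800–5000 m, saturated adiabatic: Δz = 3.2 km ⇒ ΔT = -22.08°C; T = -15.38°C

-15.38°C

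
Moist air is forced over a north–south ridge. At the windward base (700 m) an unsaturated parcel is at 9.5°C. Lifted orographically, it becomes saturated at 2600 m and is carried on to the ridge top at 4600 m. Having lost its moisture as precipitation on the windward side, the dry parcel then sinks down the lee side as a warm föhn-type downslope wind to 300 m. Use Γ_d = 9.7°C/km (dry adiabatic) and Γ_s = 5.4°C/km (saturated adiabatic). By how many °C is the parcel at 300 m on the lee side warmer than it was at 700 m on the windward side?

+12.48°C

From 700 m to 2600 m (dry): cools by 9.7 × 1.9 = 18.43°C, giving -8.93°C.
From 2600 m to 4600 m (saturated): cools by 5.4 × 2 = 10.8°C, giving -19.73°C.
From 4600 m to 300 m (dry descent): warms by 9.7 × 4.3 = 41.71°C, giving 21.98°C.
Net change vs windward start: 21.98 − 9.5 = +12.48°C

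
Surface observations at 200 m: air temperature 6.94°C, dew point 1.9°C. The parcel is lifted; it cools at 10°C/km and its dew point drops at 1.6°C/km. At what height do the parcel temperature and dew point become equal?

T and T_d converge at 10 − 1.6 = 8.4°C per km
Height above start = (6.94 − 1.9) / 8.4 = 0.6 km
LCL altitude = 200 m + 600 m = 800 m

800 m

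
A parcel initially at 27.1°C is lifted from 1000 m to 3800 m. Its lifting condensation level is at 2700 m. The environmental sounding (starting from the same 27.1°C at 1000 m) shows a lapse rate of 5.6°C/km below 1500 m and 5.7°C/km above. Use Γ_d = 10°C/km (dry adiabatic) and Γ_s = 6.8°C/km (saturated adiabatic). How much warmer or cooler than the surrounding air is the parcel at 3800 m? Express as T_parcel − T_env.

Parcel:
  Dry to 2700 m: -10 × 1.7 km = -17°C, so T = 10.1°C.
  Saturated to 3800 m: -6.8 × 1.1 km = -7.48°C, so T = 2.62°C.
Environment:
  Environment, lower layer to 1500 m: -5.6 × 0.5 km = -2.8°C, so T = 24.3°C.
  Environment, upper layer to 3800 m: -5.7 × 2.3 km = -13.11°C, so T = 11.19°C.
T_parcel − T_env = 2.62 − 11.19 = -8.57°C

-8.57°C (parcel cooler than environment)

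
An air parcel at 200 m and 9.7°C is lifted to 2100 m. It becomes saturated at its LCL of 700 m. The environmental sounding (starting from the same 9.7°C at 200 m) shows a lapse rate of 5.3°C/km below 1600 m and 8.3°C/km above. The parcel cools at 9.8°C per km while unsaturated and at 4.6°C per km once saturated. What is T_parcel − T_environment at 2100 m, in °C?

+0.23°C (parcel warmer than environment)

Parcel:
  From 200 m to 700 m (dry): cools by 9.8 × 0.5 = 4.9°C, giving 4.8°C.
  From 700 m to 2100 m (saturated): cools by 4.6 × 1.4 = 6.44°C, giving -1.64°C.
Environment:
  From 200 m to 1600 m (environment, lower layer): cools by 5.3 × 1.4 = 7.42°C, giving 2.28°C.
  From 1600 m to 2100 m (environment, upper layer): cools by 8.3 × 0.5 = 4.15°C, giving -1.87°C.
T_parcel − T_env = -1.64 − (-1.87) = +0.23°C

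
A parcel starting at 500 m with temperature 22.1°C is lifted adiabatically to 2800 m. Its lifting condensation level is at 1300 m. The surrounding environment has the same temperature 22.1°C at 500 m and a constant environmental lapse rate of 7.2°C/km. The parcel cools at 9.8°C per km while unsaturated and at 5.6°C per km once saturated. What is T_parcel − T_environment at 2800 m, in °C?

+0.32°C (parcel warmer than environment)

Parcel:
  500 → 1300 m (dry, 9.8°C/km): ΔT = -9.8 × 0.8 = -7.84°C → T = 14.26°C
  1300 → 2800 m (saturated, 5.6°C/km): ΔT = -5.6 × 1.5 = -8.4°C → T = 5.86°C
Environment:
  500 → 2800 m (environment, 7.2°C/km): ΔT = -7.2 × 2.3 = -16.56°C → T = 5.54°C
T_parcel − T_env = 5.86 − 5.54 = +0.32°C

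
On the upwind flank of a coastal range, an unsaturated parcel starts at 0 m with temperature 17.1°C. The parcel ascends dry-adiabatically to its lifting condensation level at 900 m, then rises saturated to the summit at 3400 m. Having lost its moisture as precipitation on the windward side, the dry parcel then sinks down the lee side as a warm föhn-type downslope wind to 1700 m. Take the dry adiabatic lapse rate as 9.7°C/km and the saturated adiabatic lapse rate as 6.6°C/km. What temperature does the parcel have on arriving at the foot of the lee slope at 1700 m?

8.36°C

Dry to 900 m: -9.7 × 0.9 km = -8.73°C, so T = 8.37°C.
Saturated to 3400 m: -6.6 × 2.5 km = -16.5°C, so T = -8.13°C.
Dry descent to 1700 m: +9.7 × 1.7 km = +16.49°C, so T = 8.36°C.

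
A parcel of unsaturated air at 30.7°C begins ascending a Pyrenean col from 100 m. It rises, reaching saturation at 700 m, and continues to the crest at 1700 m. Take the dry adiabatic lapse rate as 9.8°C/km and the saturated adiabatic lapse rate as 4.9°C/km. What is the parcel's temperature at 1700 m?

19.92°C

100–700 m, dry: Δz = 0.6 km ⇒ ΔT = -5.88°C; T = 24.82°C
700–1700 m, saturated: Δz = 1 km ⇒ ΔT = -4.9°C; T = 19.92°C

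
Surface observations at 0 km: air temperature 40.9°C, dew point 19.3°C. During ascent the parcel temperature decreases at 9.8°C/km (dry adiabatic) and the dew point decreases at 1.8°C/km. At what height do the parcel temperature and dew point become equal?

T and T_d converge at 9.8 − 1.8 = 8°C per km
Height above start = (40.9 − 19.3) / 8 = 2.7 km
LCL altitude = 0 m + 2700 m = 2700 m

2.7 km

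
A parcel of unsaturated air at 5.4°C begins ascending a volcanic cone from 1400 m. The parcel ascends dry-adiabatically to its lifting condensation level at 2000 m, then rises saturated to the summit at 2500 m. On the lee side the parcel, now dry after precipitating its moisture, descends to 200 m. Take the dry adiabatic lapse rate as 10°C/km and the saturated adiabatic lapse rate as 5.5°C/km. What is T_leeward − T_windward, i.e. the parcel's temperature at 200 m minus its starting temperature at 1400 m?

+14.25°C

1400–2000 m, dry: Δz = 0.6 km ⇒ ΔT = -6°C; T = -0.6°C
2000–2500 m, saturated: Δz = 0.5 km ⇒ ΔT = -2.75°C; T = -3.35°C
2500–200 m, dry descent: Δz = 2.3 km ⇒ ΔT = +23°C; T = 19.65°C
Net change vs windward start: 19.65 − 5.4 = +14.25°C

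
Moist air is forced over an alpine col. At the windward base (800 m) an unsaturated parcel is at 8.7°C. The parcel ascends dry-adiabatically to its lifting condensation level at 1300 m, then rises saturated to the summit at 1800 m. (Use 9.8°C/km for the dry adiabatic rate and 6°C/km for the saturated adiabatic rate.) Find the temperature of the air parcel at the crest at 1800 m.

0.8°C

Dry to 1300 m: -9.8 × 0.5 km = -4.9°C, so T = 3.8°C.
Saturated to 1800 m: -6 × 0.5 km = -3°C, so T = 0.8°C.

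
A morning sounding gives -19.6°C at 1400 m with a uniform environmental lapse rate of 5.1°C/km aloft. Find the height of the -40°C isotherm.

5400 m

Height above start = (-19.6 − (-40)) / 5.1 = 4 km
Altitude = 1400 m + 4000 m = 5400 m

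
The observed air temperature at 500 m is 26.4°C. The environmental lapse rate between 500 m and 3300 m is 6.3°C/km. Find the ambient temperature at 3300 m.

8.76°C

Environmental to 3300 m: -6.3 × 2.8 km = -17.64°C, so T = 8.76°C.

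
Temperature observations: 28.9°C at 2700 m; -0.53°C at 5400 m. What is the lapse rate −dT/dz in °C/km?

Γ = −ΔT/Δz = (28.9 − (-0.53)) / (5400 − 2700) m
  = 29.43°C / 2.7 km = 10.9°C/km

10.9°C/km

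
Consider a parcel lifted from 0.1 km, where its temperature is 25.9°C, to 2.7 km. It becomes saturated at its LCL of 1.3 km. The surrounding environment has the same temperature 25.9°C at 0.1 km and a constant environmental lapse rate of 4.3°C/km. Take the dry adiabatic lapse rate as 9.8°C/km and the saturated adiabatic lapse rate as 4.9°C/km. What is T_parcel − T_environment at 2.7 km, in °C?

Parcel:
  100–1300 m, dry: Δz = 1.2 km ⇒ ΔT = -11.76°C; T = 14.14°C
  1300–2700 m, saturated: Δz = 1.4 km ⇒ ΔT = -6.86°C; T = 7.28°C
Environment:
  100–2700 m, environment: Δz = 2.6 km ⇒ ΔT = -11.18°C; T = 14.72°C
T_parcel − T_env = 7.28 − 14.72 = -7.44°C

-7.44°C (parcel cooler than environment)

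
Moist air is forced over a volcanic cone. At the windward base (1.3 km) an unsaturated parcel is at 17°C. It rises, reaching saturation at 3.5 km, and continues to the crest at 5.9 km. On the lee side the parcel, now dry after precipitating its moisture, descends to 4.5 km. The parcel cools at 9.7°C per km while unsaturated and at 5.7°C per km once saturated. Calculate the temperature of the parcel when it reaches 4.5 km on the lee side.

-4.44°C

1300 → 3500 m (dry, 9.7°C/km): ΔT = -9.7 × 2.2 = -21.34°C → T = -4.34°C
3500 → 5900 m (saturated, 5.7°C/km): ΔT = -5.7 × 2.4 = -13.68°C → T = -18.02°C
5900 → 4500 m (dry descent, 9.7°C/km): ΔT = +9.7 × 1.4 = +13.58°C → T = -4.44°C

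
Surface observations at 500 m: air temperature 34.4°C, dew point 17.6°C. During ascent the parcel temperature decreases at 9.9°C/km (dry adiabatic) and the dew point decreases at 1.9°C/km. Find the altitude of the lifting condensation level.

T and T_d converge at 9.9 − 1.9 = 8°C per km
Height above start = (34.4 − 17.6) / 8 = 2.1 km
LCL altitude = 500 m + 2100 m = 2600 m

2600 m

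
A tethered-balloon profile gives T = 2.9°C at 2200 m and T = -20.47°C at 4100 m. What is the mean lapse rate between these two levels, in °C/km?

Γ = −ΔT/Δz = (2.9 − (-20.47)) / (4100 − 2200) m
  = 23.37°C / 1.9 km = 12.3°C/km

12.3°C/km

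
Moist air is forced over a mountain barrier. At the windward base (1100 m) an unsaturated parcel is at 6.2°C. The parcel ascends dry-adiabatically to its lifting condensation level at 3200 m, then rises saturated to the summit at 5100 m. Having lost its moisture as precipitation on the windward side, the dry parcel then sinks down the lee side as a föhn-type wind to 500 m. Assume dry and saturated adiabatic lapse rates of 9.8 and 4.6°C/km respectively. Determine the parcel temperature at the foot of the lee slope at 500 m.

21.96°C

Dry to 3200 m: -9.8 × 2.1 km = -20.58°C, so T = -14.38°C.
Saturated to 5100 m: -4.6 × 1.9 km = -8.74°C, so T = -23.12°C.
Dry descent to 500 m: +9.8 × 4.6 km = +45.08°C, so T = 21.96°C.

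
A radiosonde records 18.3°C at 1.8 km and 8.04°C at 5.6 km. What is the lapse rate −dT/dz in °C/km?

2.7°C/km

Γ = −ΔT/Δz = (18.3 − 8.04) / (5600 − 1800) m
  = 10.26°C / 3.8 km = 2.7°C/km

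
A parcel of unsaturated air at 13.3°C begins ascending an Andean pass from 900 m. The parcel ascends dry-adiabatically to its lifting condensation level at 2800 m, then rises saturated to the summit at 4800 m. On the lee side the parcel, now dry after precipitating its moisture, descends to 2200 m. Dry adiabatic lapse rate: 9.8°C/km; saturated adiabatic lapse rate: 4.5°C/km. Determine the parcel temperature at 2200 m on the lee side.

From 900 m to 2800 m (dry): cools by 9.8 × 1.9 = 18.62°C, giving -5.32°C.
From 2800 m to 4800 m (saturated): cools by 4.5 × 2 = 9°C, giving -14.32°C.
From 4800 m to 2200 m (dry descent): warms by 9.8 × 2.6 = 25.48°C, giving 11.16°C.

11.16°C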